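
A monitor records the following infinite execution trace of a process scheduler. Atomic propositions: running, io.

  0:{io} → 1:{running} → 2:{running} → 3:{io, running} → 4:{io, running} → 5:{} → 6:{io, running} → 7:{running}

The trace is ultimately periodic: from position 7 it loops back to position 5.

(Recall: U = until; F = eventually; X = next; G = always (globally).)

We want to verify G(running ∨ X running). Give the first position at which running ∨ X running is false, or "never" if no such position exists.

never

running ∨ X running holds at every position 0..7, and those are all the positions the trace ever visits, so the invariant G(running ∨ X running) is never violated.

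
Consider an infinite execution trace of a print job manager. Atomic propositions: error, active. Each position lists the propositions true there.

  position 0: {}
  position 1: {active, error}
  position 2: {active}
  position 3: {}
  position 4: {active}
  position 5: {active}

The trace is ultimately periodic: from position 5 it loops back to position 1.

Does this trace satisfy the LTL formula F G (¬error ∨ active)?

G (¬error ∨ active) holds at position 0, which is reachable from 0, so F G (¬error ∨ active) holds.

Yes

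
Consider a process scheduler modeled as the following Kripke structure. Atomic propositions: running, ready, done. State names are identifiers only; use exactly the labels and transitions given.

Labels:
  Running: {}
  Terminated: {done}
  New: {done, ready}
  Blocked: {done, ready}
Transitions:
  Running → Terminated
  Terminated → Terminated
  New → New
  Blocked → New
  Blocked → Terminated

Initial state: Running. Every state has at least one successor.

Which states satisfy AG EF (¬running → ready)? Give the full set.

States satisfying EF (¬running → ready): {New, Blocked}.
States satisfying AG EF (¬running → ready): {New}.

{New}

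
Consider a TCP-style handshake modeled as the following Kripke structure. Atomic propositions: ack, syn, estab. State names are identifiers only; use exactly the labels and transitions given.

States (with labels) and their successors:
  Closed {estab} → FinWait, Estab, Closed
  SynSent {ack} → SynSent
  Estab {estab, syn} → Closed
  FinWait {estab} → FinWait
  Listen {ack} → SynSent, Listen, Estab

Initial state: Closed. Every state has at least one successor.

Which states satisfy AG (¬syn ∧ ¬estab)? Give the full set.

States satisfying ¬syn ∧ ¬estab: {SynSent, Listen}.
States satisfying AG (¬syn ∧ ¬estab): {SynSent}.

{SynSent}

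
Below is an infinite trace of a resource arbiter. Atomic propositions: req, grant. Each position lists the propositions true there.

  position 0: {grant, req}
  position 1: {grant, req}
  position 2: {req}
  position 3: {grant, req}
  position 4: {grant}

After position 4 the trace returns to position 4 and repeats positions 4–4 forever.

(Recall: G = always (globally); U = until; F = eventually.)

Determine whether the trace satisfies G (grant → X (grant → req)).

grant → X (grant → req) must hold at every position from 0 onward. It fails at position 3, so G (grant → X (grant → req)) is false.
Positions where grant holds: 0, 1, 3, 4.
Check X (grant → req) at each: 0→ok, 1→ok, 3→fails, 4→fails.

Does not hold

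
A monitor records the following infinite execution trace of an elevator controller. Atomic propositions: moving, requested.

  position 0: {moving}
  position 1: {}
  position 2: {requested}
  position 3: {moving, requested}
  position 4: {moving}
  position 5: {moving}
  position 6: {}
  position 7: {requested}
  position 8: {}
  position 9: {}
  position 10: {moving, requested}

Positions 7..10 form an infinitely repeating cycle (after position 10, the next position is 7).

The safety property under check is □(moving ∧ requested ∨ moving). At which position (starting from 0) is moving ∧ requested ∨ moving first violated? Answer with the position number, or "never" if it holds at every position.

1

Check moving ∧ requested ∨ moving at each position in order: 0 ✓.
At position 1 the labels are {}, so moving ∧ requested ∨ moving is false there. This is the first violation.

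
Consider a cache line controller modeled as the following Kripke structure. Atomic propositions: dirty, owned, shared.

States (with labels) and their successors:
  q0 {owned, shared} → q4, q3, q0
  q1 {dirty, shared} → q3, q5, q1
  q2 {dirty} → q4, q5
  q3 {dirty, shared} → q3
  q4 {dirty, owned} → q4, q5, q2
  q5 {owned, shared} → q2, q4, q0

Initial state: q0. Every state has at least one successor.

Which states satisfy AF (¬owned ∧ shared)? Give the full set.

States satisfying ¬owned ∧ shared: {q1, q3}.
States satisfying AF (¬owned ∧ shared): {q1, q3}.

{q1, q3}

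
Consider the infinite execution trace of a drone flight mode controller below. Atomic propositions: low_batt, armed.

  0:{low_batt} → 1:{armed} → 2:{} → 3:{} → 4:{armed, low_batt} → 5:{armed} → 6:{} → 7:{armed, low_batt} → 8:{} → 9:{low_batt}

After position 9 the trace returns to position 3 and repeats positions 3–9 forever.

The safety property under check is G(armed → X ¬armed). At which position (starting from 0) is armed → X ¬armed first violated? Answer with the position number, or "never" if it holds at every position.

Check armed → X ¬armed at each position in order: 0 ✓, 1 ✓, 2 ✓, 3 ✓.
At position 4 the labels are {armed, low_batt} and the next position 5 has {armed}, so armed → X ¬armed is false there. This is the first violation.

4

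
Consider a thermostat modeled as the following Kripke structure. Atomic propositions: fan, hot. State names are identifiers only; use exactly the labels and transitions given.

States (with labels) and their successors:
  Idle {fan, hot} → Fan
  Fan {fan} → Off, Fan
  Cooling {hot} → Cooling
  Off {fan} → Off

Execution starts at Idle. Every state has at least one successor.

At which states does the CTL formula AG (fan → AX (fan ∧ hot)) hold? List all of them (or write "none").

States satisfying fan → AX (fan ∧ hot): {Cooling}.
States satisfying AG (fan → AX (fan ∧ hot)): {Cooling}.

{Cooling}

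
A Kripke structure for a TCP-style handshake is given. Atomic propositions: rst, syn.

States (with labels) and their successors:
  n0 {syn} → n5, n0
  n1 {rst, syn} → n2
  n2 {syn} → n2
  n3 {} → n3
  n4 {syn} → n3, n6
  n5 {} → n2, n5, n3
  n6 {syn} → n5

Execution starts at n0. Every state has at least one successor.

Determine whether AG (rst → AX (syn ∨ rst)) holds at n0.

States satisfying rst → AX (syn ∨ rst): {n0, n1, n2, n3, n4, n5, n6}.
States satisfying AG (rst → AX (syn ∨ rst)): {n0, n1, n2, n3, n4, n5, n6}.
Every state reachable from n0 satisfies rst → AX (syn ∨ rst).
n0 ∈ Sat(AG (rst → AX (syn ∨ rst))).

Yes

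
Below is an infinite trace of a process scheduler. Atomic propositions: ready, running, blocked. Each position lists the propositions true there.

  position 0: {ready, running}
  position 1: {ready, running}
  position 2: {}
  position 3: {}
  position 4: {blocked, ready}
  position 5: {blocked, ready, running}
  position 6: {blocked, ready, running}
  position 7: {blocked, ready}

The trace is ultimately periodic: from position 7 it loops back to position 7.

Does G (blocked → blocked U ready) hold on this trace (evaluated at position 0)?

blocked → blocked U ready holds at every position 0..7, and those are all positions ever visited, so G (blocked → blocked U ready) holds.
Positions where blocked holds: 4, 5, 6, 7.
Check blocked U ready at each: 4→ok, 5→ok, 6→ok, 7→ok.

Satisfied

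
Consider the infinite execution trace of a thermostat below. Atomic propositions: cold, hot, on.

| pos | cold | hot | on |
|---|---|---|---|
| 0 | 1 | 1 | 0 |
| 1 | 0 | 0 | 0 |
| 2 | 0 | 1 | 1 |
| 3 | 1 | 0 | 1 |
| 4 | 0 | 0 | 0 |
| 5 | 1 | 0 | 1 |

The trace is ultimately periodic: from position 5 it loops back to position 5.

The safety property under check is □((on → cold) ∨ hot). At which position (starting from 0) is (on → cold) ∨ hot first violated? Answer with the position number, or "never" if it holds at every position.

(on → cold) ∨ hot holds at every position 0..5, and those are all the positions the trace ever visits, so the invariant □((on → cold) ∨ hot) is never violated.

never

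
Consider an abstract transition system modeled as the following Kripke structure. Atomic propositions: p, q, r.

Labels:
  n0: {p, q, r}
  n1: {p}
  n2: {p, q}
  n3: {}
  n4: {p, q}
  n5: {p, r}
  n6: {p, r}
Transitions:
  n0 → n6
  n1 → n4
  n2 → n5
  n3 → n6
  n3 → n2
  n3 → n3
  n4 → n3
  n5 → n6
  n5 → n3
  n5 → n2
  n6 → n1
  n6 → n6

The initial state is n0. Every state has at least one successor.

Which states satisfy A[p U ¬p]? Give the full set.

{n1, n3, n4}

States satisfying p: {n0, n1, n2, n4, n5, n6}.
States satisfying ¬p: {n3}.
States satisfying A[p U ¬p]: {n1, n3, n4}.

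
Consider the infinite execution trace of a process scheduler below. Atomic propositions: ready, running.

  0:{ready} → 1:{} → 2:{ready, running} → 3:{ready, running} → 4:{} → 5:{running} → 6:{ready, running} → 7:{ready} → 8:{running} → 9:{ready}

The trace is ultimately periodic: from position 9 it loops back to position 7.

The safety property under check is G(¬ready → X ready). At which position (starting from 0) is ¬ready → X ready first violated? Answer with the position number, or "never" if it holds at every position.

4

Check ¬ready → X ready at each position in order: 0 ✓, 1 ✓, 2 ✓, 3 ✓.
At position 4 the labels are {} and the next position 5 has {running}, so ¬ready → X ready is false there. This is the first violation.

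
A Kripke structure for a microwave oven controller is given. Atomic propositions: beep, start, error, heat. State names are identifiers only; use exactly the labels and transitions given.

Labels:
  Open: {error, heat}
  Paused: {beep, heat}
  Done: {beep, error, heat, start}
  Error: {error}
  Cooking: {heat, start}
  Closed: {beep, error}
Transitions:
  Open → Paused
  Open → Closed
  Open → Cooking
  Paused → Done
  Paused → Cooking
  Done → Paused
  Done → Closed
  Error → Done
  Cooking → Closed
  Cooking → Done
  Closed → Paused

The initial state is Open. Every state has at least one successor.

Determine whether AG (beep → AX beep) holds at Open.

States satisfying beep → AX beep: {Open, Done, Error, Cooking, Closed}.
States satisfying AG (beep → AX beep): ∅.
Paused is reachable from Open and violates beep → AX beep, so AG fails at Open.
Open ∉ Sat(AG (beep → AX beep)).

Does not hold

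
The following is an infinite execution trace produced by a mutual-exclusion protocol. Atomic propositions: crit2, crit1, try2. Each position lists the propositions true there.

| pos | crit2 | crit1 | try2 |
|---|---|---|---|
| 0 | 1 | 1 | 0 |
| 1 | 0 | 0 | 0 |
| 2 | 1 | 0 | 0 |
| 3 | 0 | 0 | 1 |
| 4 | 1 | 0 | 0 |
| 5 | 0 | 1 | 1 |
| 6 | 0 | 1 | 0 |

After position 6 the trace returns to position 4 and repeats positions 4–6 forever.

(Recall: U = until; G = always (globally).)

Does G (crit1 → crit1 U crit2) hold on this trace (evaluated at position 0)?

crit1 → crit1 U crit2 holds at every position 0..6, and those are all positions ever visited, so G (crit1 → crit1 U crit2) holds.
Positions where crit1 holds: 0, 5, 6.
Check crit1 U crit2 at each: 0→ok, 5→ok, 6→ok.

Satisfied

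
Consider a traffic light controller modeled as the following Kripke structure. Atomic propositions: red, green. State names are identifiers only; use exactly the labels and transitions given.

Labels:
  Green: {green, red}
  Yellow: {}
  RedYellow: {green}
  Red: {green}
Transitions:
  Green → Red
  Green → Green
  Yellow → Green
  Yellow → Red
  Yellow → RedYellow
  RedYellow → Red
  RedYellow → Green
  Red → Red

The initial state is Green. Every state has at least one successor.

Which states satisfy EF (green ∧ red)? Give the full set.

{Green, Yellow, RedYellow}

States satisfying green ∧ red: {Green}.
States satisfying EF (green ∧ red): {Green, Yellow, RedYellow}.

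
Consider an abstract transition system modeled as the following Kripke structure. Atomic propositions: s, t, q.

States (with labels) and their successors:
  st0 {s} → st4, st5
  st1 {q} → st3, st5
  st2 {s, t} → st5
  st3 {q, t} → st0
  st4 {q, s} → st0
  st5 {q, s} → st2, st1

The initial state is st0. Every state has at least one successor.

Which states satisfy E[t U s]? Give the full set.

States satisfying t: {st2, st3}.
States satisfying s: {st0, st2, st4, st5}.
States satisfying E[t U s]: {st0, st2, st3, st4, st5}.

{st0, st2, st3, st4, st5}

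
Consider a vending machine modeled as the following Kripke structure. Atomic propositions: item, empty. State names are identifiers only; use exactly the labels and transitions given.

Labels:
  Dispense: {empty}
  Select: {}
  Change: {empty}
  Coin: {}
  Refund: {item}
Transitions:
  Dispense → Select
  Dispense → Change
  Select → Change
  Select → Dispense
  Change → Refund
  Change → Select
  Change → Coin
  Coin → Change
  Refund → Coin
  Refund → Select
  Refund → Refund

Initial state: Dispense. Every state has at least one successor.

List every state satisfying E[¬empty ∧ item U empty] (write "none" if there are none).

States satisfying ¬empty ∧ item: {Refund}.
States satisfying empty: {Dispense, Change}.
States satisfying E[¬empty ∧ item U empty]: {Dispense, Change}.

{Dispense, Change}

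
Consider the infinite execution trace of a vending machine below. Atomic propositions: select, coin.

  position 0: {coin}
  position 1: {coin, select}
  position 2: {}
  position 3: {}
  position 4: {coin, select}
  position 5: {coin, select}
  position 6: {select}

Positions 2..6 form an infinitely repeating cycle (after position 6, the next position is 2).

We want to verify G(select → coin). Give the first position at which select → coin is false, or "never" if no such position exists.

6

Check select → coin at each position in order: 0 ✓, 1 ✓, 2 ✓, 3 ✓, 4 ✓, 5 ✓.
At position 6 the labels are {select}, so select → coin is false there. This is the first violation.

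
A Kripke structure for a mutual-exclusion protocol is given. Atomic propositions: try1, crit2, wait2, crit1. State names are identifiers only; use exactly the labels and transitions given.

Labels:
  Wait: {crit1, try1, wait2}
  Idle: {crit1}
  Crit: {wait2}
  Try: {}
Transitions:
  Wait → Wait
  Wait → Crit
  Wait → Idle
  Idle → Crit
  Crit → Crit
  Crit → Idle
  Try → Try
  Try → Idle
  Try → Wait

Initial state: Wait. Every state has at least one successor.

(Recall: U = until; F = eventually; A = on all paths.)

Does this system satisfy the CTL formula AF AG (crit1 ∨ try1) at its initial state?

States satisfying AG (crit1 ∨ try1): ∅.
States satisfying AF AG (crit1 ∨ try1): ∅.
There is a path from Wait along which AG (crit1 ∨ try1) never holds.
Wait ∉ Sat(AF AG (crit1 ∨ try1)).

Does not hold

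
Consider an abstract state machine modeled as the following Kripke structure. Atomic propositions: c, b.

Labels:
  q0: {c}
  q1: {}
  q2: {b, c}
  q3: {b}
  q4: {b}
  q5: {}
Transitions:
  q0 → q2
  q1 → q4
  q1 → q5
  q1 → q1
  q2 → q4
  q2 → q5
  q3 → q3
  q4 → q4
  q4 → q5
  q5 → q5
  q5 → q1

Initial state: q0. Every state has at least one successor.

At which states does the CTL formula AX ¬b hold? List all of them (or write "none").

States satisfying ¬b: {q0, q1, q5}.
States satisfying AX ¬b: {q5}.

{q5}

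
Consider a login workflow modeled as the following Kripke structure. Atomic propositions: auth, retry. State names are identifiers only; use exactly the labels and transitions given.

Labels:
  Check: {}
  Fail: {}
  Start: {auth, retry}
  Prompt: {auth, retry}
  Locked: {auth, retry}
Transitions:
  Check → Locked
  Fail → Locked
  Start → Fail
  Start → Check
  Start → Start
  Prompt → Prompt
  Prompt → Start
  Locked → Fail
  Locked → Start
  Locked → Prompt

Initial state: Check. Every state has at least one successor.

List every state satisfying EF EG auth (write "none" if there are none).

States satisfying EG auth: {Start, Prompt, Locked}.
States satisfying EF EG auth: {Check, Fail, Start, Prompt, Locked}.

{Check, Fail, Start, Prompt, Locked}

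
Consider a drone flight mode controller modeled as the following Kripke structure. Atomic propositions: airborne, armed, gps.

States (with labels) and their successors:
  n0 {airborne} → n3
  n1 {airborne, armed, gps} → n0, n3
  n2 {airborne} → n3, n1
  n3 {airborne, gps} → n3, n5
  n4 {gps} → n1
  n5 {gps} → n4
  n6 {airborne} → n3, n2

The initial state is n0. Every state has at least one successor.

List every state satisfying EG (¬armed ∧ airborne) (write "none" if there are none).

{n0, n2, n3, n6}

States satisfying ¬armed ∧ airborne: {n0, n2, n3, n6}.
States satisfying EG (¬armed ∧ airborne): {n0, n2, n3, n6}.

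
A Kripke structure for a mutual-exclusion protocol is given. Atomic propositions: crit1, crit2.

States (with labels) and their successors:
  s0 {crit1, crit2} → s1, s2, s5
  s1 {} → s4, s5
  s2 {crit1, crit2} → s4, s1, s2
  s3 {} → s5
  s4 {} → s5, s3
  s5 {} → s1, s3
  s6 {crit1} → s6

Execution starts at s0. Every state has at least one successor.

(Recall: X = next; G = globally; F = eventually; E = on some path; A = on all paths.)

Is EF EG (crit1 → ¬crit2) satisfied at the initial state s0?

Satisfied

States satisfying EG (crit1 → ¬crit2): {s1, s3, s4, s5, s6}.
States satisfying EF EG (crit1 → ¬crit2): {s0, s1, s2, s3, s4, s5, s6}.
Some path from s0 reaches a state where EG (crit1 → ¬crit2) holds.
s0 ∈ Sat(EF EG (crit1 → ¬crit2)).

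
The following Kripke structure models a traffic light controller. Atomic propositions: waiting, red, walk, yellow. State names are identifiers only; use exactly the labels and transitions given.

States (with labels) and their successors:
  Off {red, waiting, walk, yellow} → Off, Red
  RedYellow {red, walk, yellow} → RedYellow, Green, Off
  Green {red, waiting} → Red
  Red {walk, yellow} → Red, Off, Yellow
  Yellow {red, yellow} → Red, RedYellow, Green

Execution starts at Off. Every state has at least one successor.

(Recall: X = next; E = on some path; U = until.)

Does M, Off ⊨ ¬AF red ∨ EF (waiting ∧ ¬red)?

States satisfying red: {Off, RedYellow, Green, Yellow}.
States satisfying AF red: {Off, RedYellow, Green, Yellow}.
States satisfying ¬AF red: {Red}.
States satisfying waiting ∧ ¬red: ∅.
States satisfying EF (waiting ∧ ¬red): ∅.
States satisfying ¬AF red ∨ EF (waiting ∧ ¬red): {Red}.
Off ∉ Sat(¬AF red ∨ EF (waiting ∧ ¬red)).

No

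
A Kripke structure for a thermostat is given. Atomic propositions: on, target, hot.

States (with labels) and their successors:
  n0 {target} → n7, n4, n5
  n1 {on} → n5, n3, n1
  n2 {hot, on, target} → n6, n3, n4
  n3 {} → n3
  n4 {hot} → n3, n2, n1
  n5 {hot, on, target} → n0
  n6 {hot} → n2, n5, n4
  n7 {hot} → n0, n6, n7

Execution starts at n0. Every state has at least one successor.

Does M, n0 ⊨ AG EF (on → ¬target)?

Holds

States satisfying EF (on → ¬target): {n0, n1, n2, n3, n4, n5, n6, n7}.
States satisfying AG EF (on → ¬target): {n0, n1, n2, n3, n4, n5, n6, n7}.
Every state reachable from n0 satisfies EF (on → ¬target).
n0 ∈ Sat(AG EF (on → ¬target)).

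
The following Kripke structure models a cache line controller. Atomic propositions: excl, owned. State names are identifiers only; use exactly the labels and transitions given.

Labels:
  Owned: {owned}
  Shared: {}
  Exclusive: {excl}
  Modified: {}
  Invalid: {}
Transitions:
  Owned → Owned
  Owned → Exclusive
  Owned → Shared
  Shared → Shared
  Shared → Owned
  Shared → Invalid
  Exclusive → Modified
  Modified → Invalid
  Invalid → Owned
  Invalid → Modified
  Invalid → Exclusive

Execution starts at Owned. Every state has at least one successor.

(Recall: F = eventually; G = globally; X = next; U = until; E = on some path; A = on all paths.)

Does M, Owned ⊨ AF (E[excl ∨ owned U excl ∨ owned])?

States satisfying E[excl ∨ owned U excl ∨ owned]: {Owned, Exclusive}.
States satisfying AF (E[excl ∨ owned U excl ∨ owned]): {Owned, Exclusive}.
Owned ∈ Sat(AF (E[excl ∨ owned U excl ∨ owned])).

Satisfied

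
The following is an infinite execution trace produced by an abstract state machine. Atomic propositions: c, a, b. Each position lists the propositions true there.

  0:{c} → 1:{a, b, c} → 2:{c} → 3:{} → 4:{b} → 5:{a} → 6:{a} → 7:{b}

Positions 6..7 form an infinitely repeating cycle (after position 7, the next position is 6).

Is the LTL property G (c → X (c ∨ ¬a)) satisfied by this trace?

c → X (c ∨ ¬a) holds at every position 0..7, and those are all positions ever visited, so G (c → X (c ∨ ¬a)) holds.
Positions where c holds: 0, 1, 2.
Check X (c ∨ ¬a) at each: 0→ok, 1→ok, 2→ok.

Holds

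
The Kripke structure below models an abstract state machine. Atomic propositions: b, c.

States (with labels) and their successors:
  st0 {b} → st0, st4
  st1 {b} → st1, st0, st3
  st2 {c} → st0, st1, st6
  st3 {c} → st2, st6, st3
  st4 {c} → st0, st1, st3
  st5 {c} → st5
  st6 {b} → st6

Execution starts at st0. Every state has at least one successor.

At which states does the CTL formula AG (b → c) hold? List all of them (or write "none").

{st5}

States satisfying b → c: {st2, st3, st4, st5}.
States satisfying AG (b → c): {st5}.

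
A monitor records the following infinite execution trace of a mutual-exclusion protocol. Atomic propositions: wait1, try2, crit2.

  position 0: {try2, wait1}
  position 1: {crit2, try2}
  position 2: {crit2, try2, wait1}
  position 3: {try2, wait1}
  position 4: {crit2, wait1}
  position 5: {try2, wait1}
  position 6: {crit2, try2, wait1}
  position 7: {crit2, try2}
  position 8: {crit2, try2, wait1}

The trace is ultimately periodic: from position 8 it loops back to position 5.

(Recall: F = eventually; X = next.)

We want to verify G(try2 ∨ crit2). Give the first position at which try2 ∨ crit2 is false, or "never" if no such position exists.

try2 ∨ crit2 holds at every position 0..8, and those are all the positions the trace ever visits, so the invariant G(try2 ∨ crit2) is never violated.

never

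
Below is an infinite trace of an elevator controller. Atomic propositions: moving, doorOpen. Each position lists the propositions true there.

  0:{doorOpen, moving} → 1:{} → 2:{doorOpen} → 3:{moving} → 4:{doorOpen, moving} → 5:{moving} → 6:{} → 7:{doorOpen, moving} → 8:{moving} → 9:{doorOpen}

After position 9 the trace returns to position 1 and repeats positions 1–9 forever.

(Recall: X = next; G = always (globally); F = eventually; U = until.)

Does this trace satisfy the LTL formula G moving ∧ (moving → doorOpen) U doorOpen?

Does not hold

moving must hold at every position from 0 onward. It fails at position 1, so G moving is false.
Walking from position 0: doorOpen first holds at position 0, and moving → doorOpen holds at every earlier position along the way, so (moving → doorOpen) U doorOpen holds.
At position 0: G moving is false; (moving → doorOpen) U doorOpen is true; so G moving ∧ (moving → doorOpen) U doorOpen is false.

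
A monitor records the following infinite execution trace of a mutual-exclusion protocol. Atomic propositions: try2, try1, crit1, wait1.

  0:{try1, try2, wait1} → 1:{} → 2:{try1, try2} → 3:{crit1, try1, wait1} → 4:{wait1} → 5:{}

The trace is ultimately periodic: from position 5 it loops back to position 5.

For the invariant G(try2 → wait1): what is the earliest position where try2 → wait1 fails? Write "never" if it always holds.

2

Check try2 → wait1 at each position in order: 0 ✓, 1 ✓.
At position 2 the labels are {try1, try2}, so try2 → wait1 is false there. This is the first violation.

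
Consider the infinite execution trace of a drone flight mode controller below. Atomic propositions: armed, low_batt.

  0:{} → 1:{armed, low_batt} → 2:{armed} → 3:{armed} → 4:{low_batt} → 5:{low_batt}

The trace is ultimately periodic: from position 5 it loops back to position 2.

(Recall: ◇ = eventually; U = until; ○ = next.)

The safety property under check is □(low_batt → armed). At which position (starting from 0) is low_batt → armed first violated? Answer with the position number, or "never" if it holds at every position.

4

Check low_batt → armed at each position in order: 0 ✓, 1 ✓, 2 ✓, 3 ✓.
At position 4 the labels are {low_batt}, so low_batt → armed is false there. This is the first violation.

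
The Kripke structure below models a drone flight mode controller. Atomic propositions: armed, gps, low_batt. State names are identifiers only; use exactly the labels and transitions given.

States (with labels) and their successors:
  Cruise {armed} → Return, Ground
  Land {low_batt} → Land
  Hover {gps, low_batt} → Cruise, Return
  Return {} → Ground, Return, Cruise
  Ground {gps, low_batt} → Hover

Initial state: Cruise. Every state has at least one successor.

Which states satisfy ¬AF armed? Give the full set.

{Land, Hover, Return, Ground}

States satisfying armed: {Cruise}.
States satisfying AF armed: {Cruise}.
States satisfying ¬AF armed: {Land, Hover, Return, Ground}.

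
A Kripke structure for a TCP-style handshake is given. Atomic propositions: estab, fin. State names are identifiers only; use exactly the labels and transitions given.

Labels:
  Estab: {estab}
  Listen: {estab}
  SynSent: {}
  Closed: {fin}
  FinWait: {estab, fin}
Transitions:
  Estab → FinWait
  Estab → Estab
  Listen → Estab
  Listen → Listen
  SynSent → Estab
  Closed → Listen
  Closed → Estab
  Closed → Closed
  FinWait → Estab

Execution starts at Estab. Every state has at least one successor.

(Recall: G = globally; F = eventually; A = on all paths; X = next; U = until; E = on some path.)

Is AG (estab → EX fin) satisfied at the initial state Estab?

States satisfying estab → EX fin: {Estab, SynSent, Closed}.
States satisfying AG (estab → EX fin): ∅.
FinWait is reachable from Estab and violates estab → EX fin, so AG fails at Estab.
Estab ∉ Sat(AG (estab → EX fin)).

Does not hold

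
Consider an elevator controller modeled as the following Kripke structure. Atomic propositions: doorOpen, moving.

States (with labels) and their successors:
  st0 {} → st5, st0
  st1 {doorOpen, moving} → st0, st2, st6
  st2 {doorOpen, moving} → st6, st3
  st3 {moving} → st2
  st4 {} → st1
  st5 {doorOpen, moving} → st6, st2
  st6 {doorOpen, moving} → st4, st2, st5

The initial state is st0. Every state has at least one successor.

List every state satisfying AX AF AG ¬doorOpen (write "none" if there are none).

none

States satisfying AF AG ¬doorOpen: ∅.
States satisfying AX AF AG ¬doorOpen: ∅.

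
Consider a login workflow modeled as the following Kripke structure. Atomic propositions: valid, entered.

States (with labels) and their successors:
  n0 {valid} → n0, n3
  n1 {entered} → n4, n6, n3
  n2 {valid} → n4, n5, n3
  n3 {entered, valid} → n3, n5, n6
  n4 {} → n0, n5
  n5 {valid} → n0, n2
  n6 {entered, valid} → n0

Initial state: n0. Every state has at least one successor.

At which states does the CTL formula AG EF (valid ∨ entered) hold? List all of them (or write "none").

{n0, n1, n2, n3, n4, n5, n6}

States satisfying EF (valid ∨ entered): {n0, n1, n2, n3, n4, n5, n6}.
States satisfying AG EF (valid ∨ entered): {n0, n1, n2, n3, n4, n5, n6}.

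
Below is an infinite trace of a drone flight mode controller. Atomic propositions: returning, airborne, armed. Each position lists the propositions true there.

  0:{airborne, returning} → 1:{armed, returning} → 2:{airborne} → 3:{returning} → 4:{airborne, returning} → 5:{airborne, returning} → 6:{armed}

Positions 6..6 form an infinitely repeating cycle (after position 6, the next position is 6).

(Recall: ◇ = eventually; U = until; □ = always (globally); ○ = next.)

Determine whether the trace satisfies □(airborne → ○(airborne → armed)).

airborne → ○(airborne → armed) must hold at every position from 0 onward. It fails at position 4, so □(airborne → ○(airborne → armed)) is false.
Positions where airborne holds: 0, 2, 4, 5.
Check ○(airborne → armed) at each: 0→ok, 2→ok, 4→fails, 5→ok.

Violated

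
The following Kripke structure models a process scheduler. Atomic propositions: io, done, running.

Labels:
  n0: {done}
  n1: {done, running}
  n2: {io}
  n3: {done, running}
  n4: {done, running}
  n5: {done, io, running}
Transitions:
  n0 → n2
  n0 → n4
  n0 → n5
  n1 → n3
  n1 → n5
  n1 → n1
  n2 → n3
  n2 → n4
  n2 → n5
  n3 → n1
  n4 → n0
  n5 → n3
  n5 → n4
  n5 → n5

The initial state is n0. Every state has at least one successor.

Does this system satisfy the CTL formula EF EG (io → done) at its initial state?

Yes

States satisfying EG (io → done): {n0, n1, n3, n4, n5}.
States satisfying EF EG (io → done): {n0, n1, n2, n3, n4, n5}.
Some path from n0 reaches a state where EG (io → done) holds.
n0 ∈ Sat(EF EG (io → done)).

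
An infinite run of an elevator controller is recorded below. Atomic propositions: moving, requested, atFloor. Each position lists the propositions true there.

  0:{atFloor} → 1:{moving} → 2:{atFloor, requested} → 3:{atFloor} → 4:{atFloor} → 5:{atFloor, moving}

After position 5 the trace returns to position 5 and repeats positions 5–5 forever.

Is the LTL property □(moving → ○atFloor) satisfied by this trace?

Satisfied

moving → ○atFloor holds at every position 0..5, and those are all positions ever visited, so □(moving → ○atFloor) holds.
Positions where moving holds: 1, 5.
Check ○atFloor at each: 1→ok, 5→ok.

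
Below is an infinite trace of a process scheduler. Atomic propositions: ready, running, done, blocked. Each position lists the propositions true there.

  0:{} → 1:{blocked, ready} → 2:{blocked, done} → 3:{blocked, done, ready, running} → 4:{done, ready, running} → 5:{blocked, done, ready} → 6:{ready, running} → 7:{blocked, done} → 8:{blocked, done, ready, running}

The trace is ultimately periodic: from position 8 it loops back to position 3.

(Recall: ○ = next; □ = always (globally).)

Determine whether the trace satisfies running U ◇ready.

Satisfied

Walking from position 0: ◇ready first holds at position 0, and running holds at every earlier position along the way, so running U ◇ready holds.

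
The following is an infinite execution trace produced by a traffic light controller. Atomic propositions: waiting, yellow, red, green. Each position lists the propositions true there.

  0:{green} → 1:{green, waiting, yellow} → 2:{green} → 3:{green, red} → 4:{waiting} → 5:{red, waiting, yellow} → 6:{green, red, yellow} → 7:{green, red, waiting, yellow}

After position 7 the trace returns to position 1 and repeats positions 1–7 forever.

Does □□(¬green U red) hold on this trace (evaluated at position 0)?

Violated

□(¬green U red) must hold at every position from 0 onward. It fails at position 0, so □□(¬green U red) is false.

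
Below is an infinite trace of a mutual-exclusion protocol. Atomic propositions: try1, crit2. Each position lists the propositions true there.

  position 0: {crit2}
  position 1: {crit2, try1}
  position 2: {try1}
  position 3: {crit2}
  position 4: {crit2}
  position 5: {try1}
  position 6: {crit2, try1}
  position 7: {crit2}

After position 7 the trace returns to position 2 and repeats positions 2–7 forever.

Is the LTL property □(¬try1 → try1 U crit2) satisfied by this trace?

¬try1 → try1 U crit2 holds at every position 0..7, and those are all positions ever visited, so □(¬try1 → try1 U crit2) holds.
Positions where ¬try1 holds: 0, 3, 4, 7.
Check try1 U crit2 at each: 0→ok, 3→ok, 4→ok, 7→ok.

Satisfied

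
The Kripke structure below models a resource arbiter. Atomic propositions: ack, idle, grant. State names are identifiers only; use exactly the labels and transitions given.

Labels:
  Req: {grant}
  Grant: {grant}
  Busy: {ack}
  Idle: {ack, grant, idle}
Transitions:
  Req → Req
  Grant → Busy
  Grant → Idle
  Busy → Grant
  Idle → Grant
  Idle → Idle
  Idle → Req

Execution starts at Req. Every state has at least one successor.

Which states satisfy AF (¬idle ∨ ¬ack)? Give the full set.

States satisfying ¬idle ∨ ¬ack: {Req, Grant, Busy}.
States satisfying AF (¬idle ∨ ¬ack): {Req, Grant, Busy}.

{Req, Grant, Busy}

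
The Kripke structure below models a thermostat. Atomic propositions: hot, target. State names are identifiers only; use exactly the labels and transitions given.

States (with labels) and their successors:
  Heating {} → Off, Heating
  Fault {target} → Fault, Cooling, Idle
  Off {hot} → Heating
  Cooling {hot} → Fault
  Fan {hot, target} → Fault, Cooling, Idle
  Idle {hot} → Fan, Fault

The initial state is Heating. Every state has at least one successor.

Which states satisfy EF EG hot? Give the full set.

States satisfying EG hot: {Fan, Idle}.
States satisfying EF EG hot: {Fault, Cooling, Fan, Idle}.

{Fault, Cooling, Fan, Idle}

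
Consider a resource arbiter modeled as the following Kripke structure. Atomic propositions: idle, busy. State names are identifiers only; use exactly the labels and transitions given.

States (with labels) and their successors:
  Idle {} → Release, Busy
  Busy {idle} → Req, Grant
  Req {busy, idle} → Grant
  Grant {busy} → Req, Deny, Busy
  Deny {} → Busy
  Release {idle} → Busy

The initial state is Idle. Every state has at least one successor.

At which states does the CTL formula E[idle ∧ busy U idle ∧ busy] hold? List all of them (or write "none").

States satisfying idle ∧ busy: {Req}.
States satisfying E[idle ∧ busy U idle ∧ busy]: {Req}.

{Req}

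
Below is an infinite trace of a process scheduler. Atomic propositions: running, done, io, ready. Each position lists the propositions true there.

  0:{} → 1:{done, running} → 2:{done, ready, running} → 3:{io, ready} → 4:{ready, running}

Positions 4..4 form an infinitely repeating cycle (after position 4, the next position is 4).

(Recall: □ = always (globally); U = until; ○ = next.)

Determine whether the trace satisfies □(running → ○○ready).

running → ○○ready holds at every position 0..4, and those are all positions ever visited, so □(running → ○○ready) holds.
Positions where running holds: 1, 2, 4.
Check ○○ready at each: 1→ok, 2→ok, 4→ok.

Holds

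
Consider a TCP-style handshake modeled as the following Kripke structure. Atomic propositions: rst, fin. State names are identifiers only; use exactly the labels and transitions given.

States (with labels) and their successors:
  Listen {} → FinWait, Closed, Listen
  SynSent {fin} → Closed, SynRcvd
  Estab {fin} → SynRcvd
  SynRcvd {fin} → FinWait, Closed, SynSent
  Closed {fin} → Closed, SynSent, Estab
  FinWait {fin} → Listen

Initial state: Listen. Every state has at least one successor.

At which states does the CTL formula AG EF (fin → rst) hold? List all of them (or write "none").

States satisfying EF (fin → rst): {Listen, SynSent, Estab, SynRcvd, Closed, FinWait}.
States satisfying AG EF (fin → rst): {Listen, SynSent, Estab, SynRcvd, Closed, FinWait}.

{Listen, SynSent, Estab, SynRcvd, Closed, FinWait}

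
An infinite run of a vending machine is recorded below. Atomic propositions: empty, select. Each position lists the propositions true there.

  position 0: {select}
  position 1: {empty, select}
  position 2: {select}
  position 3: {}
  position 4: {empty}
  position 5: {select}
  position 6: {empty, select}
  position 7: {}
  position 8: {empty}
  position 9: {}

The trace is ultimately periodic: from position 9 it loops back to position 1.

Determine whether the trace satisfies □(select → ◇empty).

select → ◇empty holds at every position 0..9, and those are all positions ever visited, so □(select → ◇empty) holds.
Positions where select holds: 0, 1, 2, 5, 6.
Check ◇empty at each: 0→ok, 1→ok, 2→ok, 5→ok, 6→ok.

Holds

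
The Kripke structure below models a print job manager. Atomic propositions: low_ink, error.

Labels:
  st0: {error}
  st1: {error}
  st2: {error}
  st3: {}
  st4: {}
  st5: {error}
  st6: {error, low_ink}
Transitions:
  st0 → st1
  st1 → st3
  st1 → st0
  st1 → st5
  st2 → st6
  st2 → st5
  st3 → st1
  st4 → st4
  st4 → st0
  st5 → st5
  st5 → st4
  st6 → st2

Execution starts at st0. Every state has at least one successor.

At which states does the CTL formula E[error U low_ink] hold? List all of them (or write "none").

States satisfying error: {st0, st1, st2, st5, st6}.
States satisfying low_ink: {st6}.
States satisfying E[error U low_ink]: {st2, st6}.

{st2, st6}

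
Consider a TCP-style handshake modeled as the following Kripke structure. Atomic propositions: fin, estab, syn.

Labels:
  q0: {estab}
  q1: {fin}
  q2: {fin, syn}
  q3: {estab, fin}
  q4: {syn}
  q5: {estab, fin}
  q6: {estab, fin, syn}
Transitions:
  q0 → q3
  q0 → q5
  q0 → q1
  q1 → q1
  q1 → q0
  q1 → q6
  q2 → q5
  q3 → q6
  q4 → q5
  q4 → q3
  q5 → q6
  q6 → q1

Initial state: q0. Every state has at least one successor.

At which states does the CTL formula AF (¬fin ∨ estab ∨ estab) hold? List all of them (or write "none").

{q0, q2, q3, q4, q5, q6}

States satisfying ¬fin ∨ estab ∨ estab: {q0, q3, q4, q5, q6}.
States satisfying AF (¬fin ∨ estab ∨ estab): {q0, q2, q3, q4, q5, q6}.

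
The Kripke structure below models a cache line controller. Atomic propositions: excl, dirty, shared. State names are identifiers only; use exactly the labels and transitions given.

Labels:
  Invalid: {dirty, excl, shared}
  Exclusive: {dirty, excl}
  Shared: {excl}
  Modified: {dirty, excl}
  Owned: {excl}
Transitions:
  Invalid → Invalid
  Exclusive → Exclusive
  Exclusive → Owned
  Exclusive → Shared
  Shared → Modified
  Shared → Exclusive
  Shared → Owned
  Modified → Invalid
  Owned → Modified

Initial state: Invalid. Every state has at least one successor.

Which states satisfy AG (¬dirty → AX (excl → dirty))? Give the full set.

States satisfying ¬dirty → AX (excl → dirty): {Invalid, Exclusive, Modified, Owned}.
States satisfying AG (¬dirty → AX (excl → dirty)): {Invalid, Modified, Owned}.

{Invalid, Modified, Owned}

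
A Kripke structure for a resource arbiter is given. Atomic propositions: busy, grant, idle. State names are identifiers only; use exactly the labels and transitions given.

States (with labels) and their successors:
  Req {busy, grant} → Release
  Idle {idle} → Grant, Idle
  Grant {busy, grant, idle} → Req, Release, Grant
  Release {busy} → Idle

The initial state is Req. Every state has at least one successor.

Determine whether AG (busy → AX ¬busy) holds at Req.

Does not hold

States satisfying busy → AX ¬busy: {Idle, Release}.
States satisfying AG (busy → AX ¬busy): ∅.
Grant is reachable from Req and violates busy → AX ¬busy, so AG fails at Req.
Req ∉ Sat(AG (busy → AX ¬busy)).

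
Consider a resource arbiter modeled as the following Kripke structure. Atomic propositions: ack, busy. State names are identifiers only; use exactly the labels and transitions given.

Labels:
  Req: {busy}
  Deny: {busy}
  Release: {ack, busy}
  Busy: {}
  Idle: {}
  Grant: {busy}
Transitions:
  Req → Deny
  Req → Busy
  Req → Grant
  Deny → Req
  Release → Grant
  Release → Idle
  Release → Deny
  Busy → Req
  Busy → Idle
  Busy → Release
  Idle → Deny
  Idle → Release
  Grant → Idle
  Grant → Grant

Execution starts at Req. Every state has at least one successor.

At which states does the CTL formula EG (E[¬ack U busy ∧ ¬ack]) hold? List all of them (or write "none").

States satisfying E[¬ack U busy ∧ ¬ack]: {Req, Deny, Busy, Idle, Grant}.
States satisfying EG (E[¬ack U busy ∧ ¬ack]): {Req, Deny, Busy, Idle, Grant}.

{Req, Deny, Busy, Idle, Grant}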